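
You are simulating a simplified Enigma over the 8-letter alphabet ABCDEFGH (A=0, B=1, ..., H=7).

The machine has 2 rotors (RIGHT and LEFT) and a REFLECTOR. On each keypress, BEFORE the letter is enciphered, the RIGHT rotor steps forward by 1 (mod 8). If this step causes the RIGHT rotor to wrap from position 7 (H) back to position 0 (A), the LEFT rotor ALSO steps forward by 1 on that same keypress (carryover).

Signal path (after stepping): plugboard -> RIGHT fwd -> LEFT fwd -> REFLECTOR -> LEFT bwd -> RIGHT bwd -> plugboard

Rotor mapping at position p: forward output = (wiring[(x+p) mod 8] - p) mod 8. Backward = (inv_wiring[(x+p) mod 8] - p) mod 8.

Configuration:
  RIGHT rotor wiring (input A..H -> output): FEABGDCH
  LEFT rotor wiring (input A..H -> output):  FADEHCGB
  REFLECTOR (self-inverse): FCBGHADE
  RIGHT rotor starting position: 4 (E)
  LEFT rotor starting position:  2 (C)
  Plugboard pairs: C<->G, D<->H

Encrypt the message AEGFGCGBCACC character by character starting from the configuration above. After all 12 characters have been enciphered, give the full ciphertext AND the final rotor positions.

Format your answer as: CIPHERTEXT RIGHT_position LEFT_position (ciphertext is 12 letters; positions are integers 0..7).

Answer: EFCBHGDGFFDB 0 4

Derivation:
Char 1 ('A'): step: R->5, L=2; A->plug->A->R->G->L->D->refl->G->L'->H->R'->E->plug->E
Char 2 ('E'): step: R->6, L=2; E->plug->E->R->C->L->F->refl->A->L'->D->R'->F->plug->F
Char 3 ('G'): step: R->7, L=2; G->plug->C->R->F->L->H->refl->E->L'->E->R'->G->plug->C
Char 4 ('F'): step: R->0, L->3 (L advanced); F->plug->F->R->D->L->D->refl->G->L'->E->R'->B->plug->B
Char 5 ('G'): step: R->1, L=3; G->plug->C->R->A->L->B->refl->C->L'->F->R'->D->plug->H
Char 6 ('C'): step: R->2, L=3; C->plug->G->R->D->L->D->refl->G->L'->E->R'->C->plug->G
Char 7 ('G'): step: R->3, L=3; G->plug->C->R->A->L->B->refl->C->L'->F->R'->H->plug->D
Char 8 ('B'): step: R->4, L=3; B->plug->B->R->H->L->A->refl->F->L'->G->R'->C->plug->G
Char 9 ('C'): step: R->5, L=3; C->plug->G->R->E->L->G->refl->D->L'->D->R'->F->plug->F
Char 10 ('A'): step: R->6, L=3; A->plug->A->R->E->L->G->refl->D->L'->D->R'->F->plug->F
Char 11 ('C'): step: R->7, L=3; C->plug->G->R->E->L->G->refl->D->L'->D->R'->H->plug->D
Char 12 ('C'): step: R->0, L->4 (L advanced); C->plug->G->R->C->L->C->refl->B->L'->E->R'->B->plug->B
Final: ciphertext=EFCBHGDGFFDB, RIGHT=0, LEFT=4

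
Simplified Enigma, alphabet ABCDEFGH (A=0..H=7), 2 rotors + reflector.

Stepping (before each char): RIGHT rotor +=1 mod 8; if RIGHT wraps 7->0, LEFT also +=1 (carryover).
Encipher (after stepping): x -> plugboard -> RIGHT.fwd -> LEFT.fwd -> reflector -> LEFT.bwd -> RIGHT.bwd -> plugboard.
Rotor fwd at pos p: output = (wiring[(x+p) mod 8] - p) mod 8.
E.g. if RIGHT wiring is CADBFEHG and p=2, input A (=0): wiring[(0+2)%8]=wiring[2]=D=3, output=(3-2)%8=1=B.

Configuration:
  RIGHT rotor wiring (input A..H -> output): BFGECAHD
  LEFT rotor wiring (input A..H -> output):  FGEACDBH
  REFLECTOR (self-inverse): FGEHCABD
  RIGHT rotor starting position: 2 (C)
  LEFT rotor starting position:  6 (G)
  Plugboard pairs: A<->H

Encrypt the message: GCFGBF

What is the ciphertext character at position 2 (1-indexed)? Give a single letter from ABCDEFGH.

Char 1 ('G'): step: R->3, L=6; G->plug->G->R->C->L->H->refl->D->L'->A->R'->E->plug->E
Char 2 ('C'): step: R->4, L=6; C->plug->C->R->D->L->A->refl->F->L'->H->R'->D->plug->D

D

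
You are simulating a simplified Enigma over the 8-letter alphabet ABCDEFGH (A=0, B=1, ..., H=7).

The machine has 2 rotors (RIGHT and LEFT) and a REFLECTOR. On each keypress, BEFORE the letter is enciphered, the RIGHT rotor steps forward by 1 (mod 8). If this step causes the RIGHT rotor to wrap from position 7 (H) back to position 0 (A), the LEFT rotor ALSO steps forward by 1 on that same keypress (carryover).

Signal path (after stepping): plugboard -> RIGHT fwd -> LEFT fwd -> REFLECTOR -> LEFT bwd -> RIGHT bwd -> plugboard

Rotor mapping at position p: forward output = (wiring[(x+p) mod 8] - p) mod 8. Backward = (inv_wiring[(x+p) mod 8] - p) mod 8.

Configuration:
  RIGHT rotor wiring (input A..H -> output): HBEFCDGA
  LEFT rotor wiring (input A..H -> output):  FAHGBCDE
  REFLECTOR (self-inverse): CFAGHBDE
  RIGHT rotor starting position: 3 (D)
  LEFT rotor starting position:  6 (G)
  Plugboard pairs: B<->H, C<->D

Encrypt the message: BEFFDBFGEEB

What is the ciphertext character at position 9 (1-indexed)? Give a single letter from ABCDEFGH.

Char 1 ('B'): step: R->4, L=6; B->plug->H->R->B->L->G->refl->D->L'->G->R'->A->plug->A
Char 2 ('E'): step: R->5, L=6; E->plug->E->R->E->L->B->refl->F->L'->A->R'->G->plug->G
Char 3 ('F'): step: R->6, L=6; F->plug->F->R->H->L->E->refl->H->L'->C->R'->B->plug->H
Char 4 ('F'): step: R->7, L=6; F->plug->F->R->D->L->C->refl->A->L'->F->R'->D->plug->C
Char 5 ('D'): step: R->0, L->7 (L advanced); D->plug->C->R->E->L->H->refl->E->L'->H->R'->A->plug->A
Char 6 ('B'): step: R->1, L=7; B->plug->H->R->G->L->D->refl->G->L'->B->R'->D->plug->C
Char 7 ('F'): step: R->2, L=7; F->plug->F->R->G->L->D->refl->G->L'->B->R'->D->plug->C
Char 8 ('G'): step: R->3, L=7; G->plug->G->R->G->L->D->refl->G->L'->B->R'->H->plug->B
Char 9 ('E'): step: R->4, L=7; E->plug->E->R->D->L->A->refl->C->L'->F->R'->F->plug->F

F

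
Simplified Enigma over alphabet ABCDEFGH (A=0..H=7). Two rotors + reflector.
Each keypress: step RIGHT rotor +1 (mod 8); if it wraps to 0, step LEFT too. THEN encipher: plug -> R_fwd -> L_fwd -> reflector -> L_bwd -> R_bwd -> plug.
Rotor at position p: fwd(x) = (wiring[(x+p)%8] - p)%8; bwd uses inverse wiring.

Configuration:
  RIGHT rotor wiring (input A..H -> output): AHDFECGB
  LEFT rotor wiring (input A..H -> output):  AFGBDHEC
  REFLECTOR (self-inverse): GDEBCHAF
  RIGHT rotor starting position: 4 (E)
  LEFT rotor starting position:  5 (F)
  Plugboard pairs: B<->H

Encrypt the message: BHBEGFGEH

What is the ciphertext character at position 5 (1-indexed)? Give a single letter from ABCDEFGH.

Char 1 ('B'): step: R->5, L=5; B->plug->H->R->H->L->G->refl->A->L'->E->R'->C->plug->C
Char 2 ('H'): step: R->6, L=5; H->plug->B->R->D->L->D->refl->B->L'->F->R'->E->plug->E
Char 3 ('B'): step: R->7, L=5; B->plug->H->R->H->L->G->refl->A->L'->E->R'->D->plug->D
Char 4 ('E'): step: R->0, L->6 (L advanced); E->plug->E->R->E->L->A->refl->G->L'->A->R'->A->plug->A
Char 5 ('G'): step: R->1, L=6; G->plug->G->R->A->L->G->refl->A->L'->E->R'->C->plug->C

C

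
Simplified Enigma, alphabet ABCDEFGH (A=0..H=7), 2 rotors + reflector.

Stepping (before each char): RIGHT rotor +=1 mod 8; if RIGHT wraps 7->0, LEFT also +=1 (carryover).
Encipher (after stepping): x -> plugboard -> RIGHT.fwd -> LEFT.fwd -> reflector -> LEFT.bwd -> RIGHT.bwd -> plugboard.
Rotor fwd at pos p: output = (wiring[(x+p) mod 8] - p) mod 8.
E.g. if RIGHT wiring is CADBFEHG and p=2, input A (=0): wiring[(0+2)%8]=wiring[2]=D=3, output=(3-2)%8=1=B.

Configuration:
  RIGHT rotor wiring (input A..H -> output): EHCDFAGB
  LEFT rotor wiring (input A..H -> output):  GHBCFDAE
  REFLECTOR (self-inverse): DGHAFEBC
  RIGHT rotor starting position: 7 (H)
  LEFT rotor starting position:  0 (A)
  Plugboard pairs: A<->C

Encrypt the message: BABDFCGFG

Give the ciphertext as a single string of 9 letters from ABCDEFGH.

Char 1 ('B'): step: R->0, L->1 (L advanced); B->plug->B->R->H->L->F->refl->E->L'->D->R'->D->plug->D
Char 2 ('A'): step: R->1, L=1; A->plug->C->R->C->L->B->refl->G->L'->A->R'->G->plug->G
Char 3 ('B'): step: R->2, L=1; B->plug->B->R->B->L->A->refl->D->L'->G->R'->D->plug->D
Char 4 ('D'): step: R->3, L=1; D->plug->D->R->D->L->E->refl->F->L'->H->R'->H->plug->H
Char 5 ('F'): step: R->4, L=1; F->plug->F->R->D->L->E->refl->F->L'->H->R'->H->plug->H
Char 6 ('C'): step: R->5, L=1; C->plug->A->R->D->L->E->refl->F->L'->H->R'->D->plug->D
Char 7 ('G'): step: R->6, L=1; G->plug->G->R->H->L->F->refl->E->L'->D->R'->B->plug->B
Char 8 ('F'): step: R->7, L=1; F->plug->F->R->G->L->D->refl->A->L'->B->R'->G->plug->G
Char 9 ('G'): step: R->0, L->2 (L advanced); G->plug->G->R->G->L->E->refl->F->L'->H->R'->B->plug->B

Answer: DGDHHDBGB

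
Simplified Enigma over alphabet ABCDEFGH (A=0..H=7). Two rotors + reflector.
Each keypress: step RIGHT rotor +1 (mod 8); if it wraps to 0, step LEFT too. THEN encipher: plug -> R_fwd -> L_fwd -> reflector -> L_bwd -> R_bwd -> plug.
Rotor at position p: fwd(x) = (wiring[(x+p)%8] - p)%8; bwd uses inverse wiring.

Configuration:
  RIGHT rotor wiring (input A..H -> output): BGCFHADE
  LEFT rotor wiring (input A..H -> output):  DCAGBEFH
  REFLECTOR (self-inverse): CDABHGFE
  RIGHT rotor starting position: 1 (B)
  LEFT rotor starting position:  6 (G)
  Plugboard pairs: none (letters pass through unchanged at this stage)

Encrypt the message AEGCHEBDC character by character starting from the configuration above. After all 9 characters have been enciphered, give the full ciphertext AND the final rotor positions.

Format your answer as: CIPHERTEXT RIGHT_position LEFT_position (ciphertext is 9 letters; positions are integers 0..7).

Answer: BFHHFGEEA 2 7

Derivation:
Char 1 ('A'): step: R->2, L=6; A->plug->A->R->A->L->H->refl->E->L'->D->R'->B->plug->B
Char 2 ('E'): step: R->3, L=6; E->plug->E->R->B->L->B->refl->D->L'->G->R'->F->plug->F
Char 3 ('G'): step: R->4, L=6; G->plug->G->R->G->L->D->refl->B->L'->B->R'->H->plug->H
Char 4 ('C'): step: R->5, L=6; C->plug->C->R->H->L->G->refl->F->L'->C->R'->H->plug->H
Char 5 ('H'): step: R->6, L=6; H->plug->H->R->C->L->F->refl->G->L'->H->R'->F->plug->F
Char 6 ('E'): step: R->7, L=6; E->plug->E->R->G->L->D->refl->B->L'->B->R'->G->plug->G
Char 7 ('B'): step: R->0, L->7 (L advanced); B->plug->B->R->G->L->F->refl->G->L'->H->R'->E->plug->E
Char 8 ('D'): step: R->1, L=7; D->plug->D->R->G->L->F->refl->G->L'->H->R'->E->plug->E
Char 9 ('C'): step: R->2, L=7; C->plug->C->R->F->L->C->refl->A->L'->A->R'->A->plug->A
Final: ciphertext=BFHHFGEEA, RIGHT=2, LEFT=7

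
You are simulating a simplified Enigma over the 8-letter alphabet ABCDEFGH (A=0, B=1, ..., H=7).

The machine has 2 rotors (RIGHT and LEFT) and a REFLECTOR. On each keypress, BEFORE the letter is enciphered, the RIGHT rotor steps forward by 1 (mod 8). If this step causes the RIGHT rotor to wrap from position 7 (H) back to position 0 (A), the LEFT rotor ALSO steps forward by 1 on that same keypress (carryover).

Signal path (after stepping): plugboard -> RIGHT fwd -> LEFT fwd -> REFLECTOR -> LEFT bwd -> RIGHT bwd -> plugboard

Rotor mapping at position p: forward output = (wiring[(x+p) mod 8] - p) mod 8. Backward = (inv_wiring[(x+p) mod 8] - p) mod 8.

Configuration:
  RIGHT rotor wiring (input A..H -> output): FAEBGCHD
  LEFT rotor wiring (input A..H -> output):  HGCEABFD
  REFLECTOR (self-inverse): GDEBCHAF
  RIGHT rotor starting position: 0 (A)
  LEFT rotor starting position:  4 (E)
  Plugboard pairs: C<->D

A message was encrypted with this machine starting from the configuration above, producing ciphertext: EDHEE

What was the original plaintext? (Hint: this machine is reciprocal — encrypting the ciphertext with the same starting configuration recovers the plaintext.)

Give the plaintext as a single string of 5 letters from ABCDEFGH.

Char 1 ('E'): step: R->1, L=4; E->plug->E->R->B->L->F->refl->H->L'->D->R'->B->plug->B
Char 2 ('D'): step: R->2, L=4; D->plug->C->R->E->L->D->refl->B->L'->C->R'->A->plug->A
Char 3 ('H'): step: R->3, L=4; H->plug->H->R->B->L->F->refl->H->L'->D->R'->B->plug->B
Char 4 ('E'): step: R->4, L=4; E->plug->E->R->B->L->F->refl->H->L'->D->R'->C->plug->D
Char 5 ('E'): step: R->5, L=4; E->plug->E->R->D->L->H->refl->F->L'->B->R'->H->plug->H

Answer: BABDH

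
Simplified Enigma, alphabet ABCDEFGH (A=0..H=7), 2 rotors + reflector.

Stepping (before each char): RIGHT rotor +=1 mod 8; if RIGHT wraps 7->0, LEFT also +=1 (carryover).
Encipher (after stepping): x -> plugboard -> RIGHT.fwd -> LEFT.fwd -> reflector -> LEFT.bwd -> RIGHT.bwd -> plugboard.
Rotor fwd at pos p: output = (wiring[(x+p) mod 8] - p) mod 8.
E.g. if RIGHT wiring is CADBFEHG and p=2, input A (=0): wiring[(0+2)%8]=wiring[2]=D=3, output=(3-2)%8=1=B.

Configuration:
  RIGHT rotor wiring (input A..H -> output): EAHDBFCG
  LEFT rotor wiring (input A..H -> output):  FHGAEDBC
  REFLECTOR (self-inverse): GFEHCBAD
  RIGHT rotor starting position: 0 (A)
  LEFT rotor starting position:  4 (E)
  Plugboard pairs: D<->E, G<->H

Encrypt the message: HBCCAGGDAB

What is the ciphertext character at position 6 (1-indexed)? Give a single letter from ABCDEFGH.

Char 1 ('H'): step: R->1, L=4; H->plug->G->R->F->L->D->refl->H->L'->B->R'->F->plug->F
Char 2 ('B'): step: R->2, L=4; B->plug->B->R->B->L->H->refl->D->L'->F->R'->A->plug->A
Char 3 ('C'): step: R->3, L=4; C->plug->C->R->C->L->F->refl->B->L'->E->R'->H->plug->G
Char 4 ('C'): step: R->4, L=4; C->plug->C->R->G->L->C->refl->E->L'->H->R'->H->plug->G
Char 5 ('A'): step: R->5, L=4; A->plug->A->R->A->L->A->refl->G->L'->D->R'->E->plug->D
Char 6 ('G'): step: R->6, L=4; G->plug->H->R->H->L->E->refl->C->L'->G->R'->C->plug->C

C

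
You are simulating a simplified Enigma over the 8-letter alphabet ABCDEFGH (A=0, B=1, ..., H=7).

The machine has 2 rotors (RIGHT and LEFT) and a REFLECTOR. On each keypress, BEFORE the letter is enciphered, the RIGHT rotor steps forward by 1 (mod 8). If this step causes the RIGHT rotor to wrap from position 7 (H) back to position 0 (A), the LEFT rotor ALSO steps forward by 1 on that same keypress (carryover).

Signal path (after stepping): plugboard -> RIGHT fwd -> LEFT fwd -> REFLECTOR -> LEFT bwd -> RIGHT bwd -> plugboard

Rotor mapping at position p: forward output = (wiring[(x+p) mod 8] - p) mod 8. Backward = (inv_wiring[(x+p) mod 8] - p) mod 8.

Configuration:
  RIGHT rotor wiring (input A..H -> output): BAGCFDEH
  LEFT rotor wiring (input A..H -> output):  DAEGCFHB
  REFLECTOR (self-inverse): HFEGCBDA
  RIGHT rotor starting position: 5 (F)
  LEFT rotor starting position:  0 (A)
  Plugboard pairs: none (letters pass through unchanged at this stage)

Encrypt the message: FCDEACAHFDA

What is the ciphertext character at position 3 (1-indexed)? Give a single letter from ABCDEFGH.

Char 1 ('F'): step: R->6, L=0; F->plug->F->R->E->L->C->refl->E->L'->C->R'->D->plug->D
Char 2 ('C'): step: R->7, L=0; C->plug->C->R->B->L->A->refl->H->L'->G->R'->F->plug->F
Char 3 ('D'): step: R->0, L->1 (L advanced); D->plug->D->R->C->L->F->refl->B->L'->D->R'->F->plug->F

F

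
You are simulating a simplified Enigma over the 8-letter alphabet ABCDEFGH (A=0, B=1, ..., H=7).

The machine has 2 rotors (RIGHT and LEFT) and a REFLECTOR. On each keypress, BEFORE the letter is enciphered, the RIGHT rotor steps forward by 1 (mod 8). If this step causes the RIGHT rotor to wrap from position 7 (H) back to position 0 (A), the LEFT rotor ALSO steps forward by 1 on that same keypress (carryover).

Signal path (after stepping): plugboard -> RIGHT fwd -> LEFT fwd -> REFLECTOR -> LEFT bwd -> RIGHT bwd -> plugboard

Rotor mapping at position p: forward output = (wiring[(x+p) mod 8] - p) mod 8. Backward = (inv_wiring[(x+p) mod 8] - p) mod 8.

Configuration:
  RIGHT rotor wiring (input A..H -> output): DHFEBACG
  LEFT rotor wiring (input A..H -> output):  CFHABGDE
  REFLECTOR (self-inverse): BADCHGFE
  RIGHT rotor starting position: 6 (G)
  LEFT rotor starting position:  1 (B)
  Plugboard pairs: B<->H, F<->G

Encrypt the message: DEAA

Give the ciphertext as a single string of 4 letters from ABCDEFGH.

Char 1 ('D'): step: R->7, L=1; D->plug->D->R->G->L->D->refl->C->L'->F->R'->E->plug->E
Char 2 ('E'): step: R->0, L->2 (L advanced); E->plug->E->R->B->L->G->refl->F->L'->A->R'->F->plug->G
Char 3 ('A'): step: R->1, L=2; A->plug->A->R->G->L->A->refl->B->L'->E->R'->B->plug->H
Char 4 ('A'): step: R->2, L=2; A->plug->A->R->D->L->E->refl->H->L'->C->R'->B->plug->H

Answer: EGHH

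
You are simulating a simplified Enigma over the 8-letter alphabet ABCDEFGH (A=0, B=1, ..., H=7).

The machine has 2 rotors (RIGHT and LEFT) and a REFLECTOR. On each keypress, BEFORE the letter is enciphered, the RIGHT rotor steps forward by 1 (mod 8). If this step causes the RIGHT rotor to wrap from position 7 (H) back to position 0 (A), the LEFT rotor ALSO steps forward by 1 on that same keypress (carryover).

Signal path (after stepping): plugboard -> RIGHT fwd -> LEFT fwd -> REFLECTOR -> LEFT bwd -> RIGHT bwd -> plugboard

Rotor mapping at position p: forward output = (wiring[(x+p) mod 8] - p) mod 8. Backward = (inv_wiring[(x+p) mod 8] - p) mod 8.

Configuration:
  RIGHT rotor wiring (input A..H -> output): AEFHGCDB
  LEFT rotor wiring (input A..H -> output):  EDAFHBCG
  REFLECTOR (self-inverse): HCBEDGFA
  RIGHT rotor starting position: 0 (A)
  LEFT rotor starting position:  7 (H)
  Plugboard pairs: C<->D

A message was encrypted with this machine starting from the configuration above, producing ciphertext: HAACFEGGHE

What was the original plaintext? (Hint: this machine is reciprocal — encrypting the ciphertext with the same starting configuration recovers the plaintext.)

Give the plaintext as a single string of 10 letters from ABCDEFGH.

Char 1 ('H'): step: R->1, L=7; H->plug->H->R->H->L->D->refl->E->L'->C->R'->F->plug->F
Char 2 ('A'): step: R->2, L=7; A->plug->A->R->D->L->B->refl->C->L'->G->R'->G->plug->G
Char 3 ('A'): step: R->3, L=7; A->plug->A->R->E->L->G->refl->F->L'->B->R'->G->plug->G
Char 4 ('C'): step: R->4, L=7; C->plug->D->R->F->L->A->refl->H->L'->A->R'->F->plug->F
Char 5 ('F'): step: R->5, L=7; F->plug->F->R->A->L->H->refl->A->L'->F->R'->A->plug->A
Char 6 ('E'): step: R->6, L=7; E->plug->E->R->H->L->D->refl->E->L'->C->R'->C->plug->D
Char 7 ('G'): step: R->7, L=7; G->plug->G->R->D->L->B->refl->C->L'->G->R'->D->plug->C
Char 8 ('G'): step: R->0, L->0 (L advanced); G->plug->G->R->D->L->F->refl->G->L'->H->R'->D->plug->C
Char 9 ('H'): step: R->1, L=0; H->plug->H->R->H->L->G->refl->F->L'->D->R'->A->plug->A
Char 10 ('E'): step: R->2, L=0; E->plug->E->R->B->L->D->refl->E->L'->A->R'->D->plug->C

Answer: FGGFADCCAC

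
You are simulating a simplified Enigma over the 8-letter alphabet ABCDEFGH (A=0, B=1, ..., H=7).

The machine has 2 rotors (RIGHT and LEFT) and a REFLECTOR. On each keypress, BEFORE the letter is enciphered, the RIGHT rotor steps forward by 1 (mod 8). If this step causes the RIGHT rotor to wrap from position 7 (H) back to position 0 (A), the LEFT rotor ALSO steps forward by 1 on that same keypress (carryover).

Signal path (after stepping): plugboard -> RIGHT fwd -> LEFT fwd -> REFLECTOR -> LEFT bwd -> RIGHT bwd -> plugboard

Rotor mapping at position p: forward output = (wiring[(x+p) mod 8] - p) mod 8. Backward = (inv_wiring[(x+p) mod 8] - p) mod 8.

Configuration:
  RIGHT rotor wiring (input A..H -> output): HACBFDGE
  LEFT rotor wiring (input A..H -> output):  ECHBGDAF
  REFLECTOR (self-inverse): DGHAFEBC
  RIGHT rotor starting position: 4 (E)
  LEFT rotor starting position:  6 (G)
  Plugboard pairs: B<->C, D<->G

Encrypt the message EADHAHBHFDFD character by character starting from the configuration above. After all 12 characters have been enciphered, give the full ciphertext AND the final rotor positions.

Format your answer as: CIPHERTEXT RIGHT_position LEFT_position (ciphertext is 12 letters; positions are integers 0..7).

Char 1 ('E'): step: R->5, L=6; E->plug->E->R->D->L->E->refl->F->L'->H->R'->C->plug->B
Char 2 ('A'): step: R->6, L=6; A->plug->A->R->A->L->C->refl->H->L'->B->R'->C->plug->B
Char 3 ('D'): step: R->7, L=6; D->plug->G->R->E->L->B->refl->G->L'->C->R'->E->plug->E
Char 4 ('H'): step: R->0, L->7 (L advanced); H->plug->H->R->E->L->C->refl->H->L'->F->R'->E->plug->E
Char 5 ('A'): step: R->1, L=7; A->plug->A->R->H->L->B->refl->G->L'->A->R'->C->plug->B
Char 6 ('H'): step: R->2, L=7; H->plug->H->R->G->L->E->refl->F->L'->B->R'->D->plug->G
Char 7 ('B'): step: R->3, L=7; B->plug->C->R->A->L->G->refl->B->L'->H->R'->H->plug->H
Char 8 ('H'): step: R->4, L=7; H->plug->H->R->F->L->H->refl->C->L'->E->R'->F->plug->F
Char 9 ('F'): step: R->5, L=7; F->plug->F->R->F->L->H->refl->C->L'->E->R'->G->plug->D
Char 10 ('D'): step: R->6, L=7; D->plug->G->R->H->L->B->refl->G->L'->A->R'->A->plug->A
Char 11 ('F'): step: R->7, L=7; F->plug->F->R->G->L->E->refl->F->L'->B->R'->C->plug->B
Char 12 ('D'): step: R->0, L->0 (L advanced); D->plug->G->R->G->L->A->refl->D->L'->F->R'->E->plug->E
Final: ciphertext=BBEEBGHFDABE, RIGHT=0, LEFT=0

Answer: BBEEBGHFDABE 0 0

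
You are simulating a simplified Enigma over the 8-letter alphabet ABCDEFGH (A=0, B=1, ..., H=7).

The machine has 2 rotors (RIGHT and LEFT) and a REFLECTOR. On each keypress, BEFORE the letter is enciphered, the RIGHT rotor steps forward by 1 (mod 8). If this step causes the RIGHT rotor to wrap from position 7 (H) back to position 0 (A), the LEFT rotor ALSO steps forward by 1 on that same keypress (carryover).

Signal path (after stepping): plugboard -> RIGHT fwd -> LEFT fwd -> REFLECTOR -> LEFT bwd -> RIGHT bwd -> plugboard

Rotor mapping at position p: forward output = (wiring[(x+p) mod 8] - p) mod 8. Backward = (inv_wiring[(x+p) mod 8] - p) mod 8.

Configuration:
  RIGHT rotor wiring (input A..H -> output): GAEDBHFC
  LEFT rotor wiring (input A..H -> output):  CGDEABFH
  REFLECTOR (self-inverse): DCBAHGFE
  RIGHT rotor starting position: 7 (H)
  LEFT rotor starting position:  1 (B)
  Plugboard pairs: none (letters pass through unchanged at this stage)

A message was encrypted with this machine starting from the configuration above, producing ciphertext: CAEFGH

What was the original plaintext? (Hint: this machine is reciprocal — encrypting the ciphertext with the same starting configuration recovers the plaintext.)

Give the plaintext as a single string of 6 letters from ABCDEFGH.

Answer: ABCECG

Derivation:
Char 1 ('C'): step: R->0, L->2 (L advanced); C->plug->C->R->E->L->D->refl->A->L'->G->R'->A->plug->A
Char 2 ('A'): step: R->1, L=2; A->plug->A->R->H->L->E->refl->H->L'->D->R'->B->plug->B
Char 3 ('E'): step: R->2, L=2; E->plug->E->R->D->L->H->refl->E->L'->H->R'->C->plug->C
Char 4 ('F'): step: R->3, L=2; F->plug->F->R->D->L->H->refl->E->L'->H->R'->E->plug->E
Char 5 ('G'): step: R->4, L=2; G->plug->G->R->A->L->B->refl->C->L'->B->R'->C->plug->C
Char 6 ('H'): step: R->5, L=2; H->plug->H->R->E->L->D->refl->A->L'->G->R'->G->plug->G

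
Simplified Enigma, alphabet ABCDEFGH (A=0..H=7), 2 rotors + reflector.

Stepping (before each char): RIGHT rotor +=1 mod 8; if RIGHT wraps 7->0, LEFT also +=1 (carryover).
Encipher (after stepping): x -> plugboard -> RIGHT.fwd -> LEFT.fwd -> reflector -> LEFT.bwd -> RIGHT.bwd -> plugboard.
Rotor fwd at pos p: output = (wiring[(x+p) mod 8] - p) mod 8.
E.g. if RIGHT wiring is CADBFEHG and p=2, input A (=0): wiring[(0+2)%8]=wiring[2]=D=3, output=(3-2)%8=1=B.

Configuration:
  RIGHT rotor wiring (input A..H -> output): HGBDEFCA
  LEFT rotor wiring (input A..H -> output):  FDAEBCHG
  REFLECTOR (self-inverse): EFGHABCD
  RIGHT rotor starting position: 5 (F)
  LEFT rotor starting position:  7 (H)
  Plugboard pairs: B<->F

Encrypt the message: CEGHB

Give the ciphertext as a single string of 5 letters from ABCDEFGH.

Char 1 ('C'): step: R->6, L=7; C->plug->C->R->B->L->G->refl->C->L'->F->R'->F->plug->B
Char 2 ('E'): step: R->7, L=7; E->plug->E->R->E->L->F->refl->B->L'->D->R'->H->plug->H
Char 3 ('G'): step: R->0, L->0 (L advanced); G->plug->G->R->C->L->A->refl->E->L'->D->R'->D->plug->D
Char 4 ('H'): step: R->1, L=0; H->plug->H->R->G->L->H->refl->D->L'->B->R'->F->plug->B
Char 5 ('B'): step: R->2, L=0; B->plug->F->R->G->L->H->refl->D->L'->B->R'->B->plug->F

Answer: BHDBF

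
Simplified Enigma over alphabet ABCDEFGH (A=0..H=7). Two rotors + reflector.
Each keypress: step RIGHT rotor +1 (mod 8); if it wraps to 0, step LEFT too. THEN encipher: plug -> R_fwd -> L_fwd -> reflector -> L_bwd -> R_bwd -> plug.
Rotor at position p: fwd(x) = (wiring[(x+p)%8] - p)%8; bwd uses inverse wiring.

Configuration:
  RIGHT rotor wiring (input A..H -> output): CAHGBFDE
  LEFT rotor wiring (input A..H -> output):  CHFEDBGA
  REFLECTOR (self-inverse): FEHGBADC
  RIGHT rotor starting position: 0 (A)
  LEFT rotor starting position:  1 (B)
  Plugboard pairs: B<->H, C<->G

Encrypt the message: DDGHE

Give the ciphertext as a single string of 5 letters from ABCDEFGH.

Answer: FBDGH

Derivation:
Char 1 ('D'): step: R->1, L=1; D->plug->D->R->A->L->G->refl->D->L'->C->R'->F->plug->F
Char 2 ('D'): step: R->2, L=1; D->plug->D->R->D->L->C->refl->H->L'->G->R'->H->plug->B
Char 3 ('G'): step: R->3, L=1; G->plug->C->R->C->L->D->refl->G->L'->A->R'->D->plug->D
Char 4 ('H'): step: R->4, L=1; H->plug->B->R->B->L->E->refl->B->L'->H->R'->C->plug->G
Char 5 ('E'): step: R->5, L=1; E->plug->E->R->D->L->C->refl->H->L'->G->R'->B->plug->H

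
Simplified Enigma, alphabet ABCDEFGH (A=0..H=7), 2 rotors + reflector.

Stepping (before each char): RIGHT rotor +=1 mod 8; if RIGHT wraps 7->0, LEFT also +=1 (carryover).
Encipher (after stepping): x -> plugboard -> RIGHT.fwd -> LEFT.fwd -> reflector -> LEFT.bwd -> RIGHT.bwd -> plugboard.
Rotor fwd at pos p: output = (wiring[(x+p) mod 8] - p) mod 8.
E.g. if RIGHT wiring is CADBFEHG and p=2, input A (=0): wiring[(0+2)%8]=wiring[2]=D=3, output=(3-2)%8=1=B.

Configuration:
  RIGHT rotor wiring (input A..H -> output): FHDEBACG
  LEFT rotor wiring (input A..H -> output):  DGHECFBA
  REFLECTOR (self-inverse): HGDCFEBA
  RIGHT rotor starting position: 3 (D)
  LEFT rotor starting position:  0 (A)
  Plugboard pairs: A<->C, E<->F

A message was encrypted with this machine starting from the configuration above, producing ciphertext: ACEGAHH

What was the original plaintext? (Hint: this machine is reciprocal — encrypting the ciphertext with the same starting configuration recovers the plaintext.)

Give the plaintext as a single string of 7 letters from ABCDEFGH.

Answer: FBDBFDD

Derivation:
Char 1 ('A'): step: R->4, L=0; A->plug->C->R->G->L->B->refl->G->L'->B->R'->E->plug->F
Char 2 ('C'): step: R->5, L=0; C->plug->A->R->D->L->E->refl->F->L'->F->R'->B->plug->B
Char 3 ('E'): step: R->6, L=0; E->plug->F->R->G->L->B->refl->G->L'->B->R'->D->plug->D
Char 4 ('G'): step: R->7, L=0; G->plug->G->R->B->L->G->refl->B->L'->G->R'->B->plug->B
Char 5 ('A'): step: R->0, L->1 (L advanced); A->plug->C->R->D->L->B->refl->G->L'->B->R'->E->plug->F
Char 6 ('H'): step: R->1, L=1; H->plug->H->R->E->L->E->refl->F->L'->A->R'->D->plug->D
Char 7 ('H'): step: R->2, L=1; H->plug->H->R->F->L->A->refl->H->L'->G->R'->D->plug->D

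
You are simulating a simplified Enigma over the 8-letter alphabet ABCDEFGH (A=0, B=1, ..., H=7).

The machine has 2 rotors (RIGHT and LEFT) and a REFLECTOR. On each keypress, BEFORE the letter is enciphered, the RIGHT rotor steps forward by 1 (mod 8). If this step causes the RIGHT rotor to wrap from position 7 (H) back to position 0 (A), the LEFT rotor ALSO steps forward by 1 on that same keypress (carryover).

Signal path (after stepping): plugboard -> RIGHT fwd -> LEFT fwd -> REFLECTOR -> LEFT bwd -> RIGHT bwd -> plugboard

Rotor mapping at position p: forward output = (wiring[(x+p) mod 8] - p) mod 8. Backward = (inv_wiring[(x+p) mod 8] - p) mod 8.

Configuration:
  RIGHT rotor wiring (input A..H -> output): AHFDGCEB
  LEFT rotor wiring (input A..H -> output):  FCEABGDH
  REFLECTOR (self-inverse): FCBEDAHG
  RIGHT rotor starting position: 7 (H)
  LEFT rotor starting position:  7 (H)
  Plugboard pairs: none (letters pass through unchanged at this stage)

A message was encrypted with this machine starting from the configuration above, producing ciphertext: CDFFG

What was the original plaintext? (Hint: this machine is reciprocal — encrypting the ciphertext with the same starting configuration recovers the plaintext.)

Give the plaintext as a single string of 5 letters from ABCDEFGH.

Char 1 ('C'): step: R->0, L->0 (L advanced); C->plug->C->R->F->L->G->refl->H->L'->H->R'->B->plug->B
Char 2 ('D'): step: R->1, L=0; D->plug->D->R->F->L->G->refl->H->L'->H->R'->H->plug->H
Char 3 ('F'): step: R->2, L=0; F->plug->F->R->H->L->H->refl->G->L'->F->R'->H->plug->H
Char 4 ('F'): step: R->3, L=0; F->plug->F->R->F->L->G->refl->H->L'->H->R'->C->plug->C
Char 5 ('G'): step: R->4, L=0; G->plug->G->R->B->L->C->refl->B->L'->E->R'->E->plug->E

Answer: BHHCE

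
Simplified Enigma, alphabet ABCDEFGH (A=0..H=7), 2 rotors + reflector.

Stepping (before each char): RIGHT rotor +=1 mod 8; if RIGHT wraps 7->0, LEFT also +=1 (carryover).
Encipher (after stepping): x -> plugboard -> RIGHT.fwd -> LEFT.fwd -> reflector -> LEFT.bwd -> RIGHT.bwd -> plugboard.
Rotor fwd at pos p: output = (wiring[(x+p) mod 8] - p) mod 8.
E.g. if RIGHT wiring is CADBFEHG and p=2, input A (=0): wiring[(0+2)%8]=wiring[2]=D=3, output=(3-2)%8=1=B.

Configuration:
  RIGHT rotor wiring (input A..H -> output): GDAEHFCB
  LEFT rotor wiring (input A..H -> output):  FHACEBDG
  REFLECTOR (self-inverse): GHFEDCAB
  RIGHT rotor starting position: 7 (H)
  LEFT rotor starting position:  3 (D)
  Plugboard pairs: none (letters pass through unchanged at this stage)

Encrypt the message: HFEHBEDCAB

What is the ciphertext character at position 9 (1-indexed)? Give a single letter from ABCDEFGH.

Char 1 ('H'): step: R->0, L->4 (L advanced); H->plug->H->R->B->L->F->refl->C->L'->D->R'->B->plug->B
Char 2 ('F'): step: R->1, L=4; F->plug->F->R->B->L->F->refl->C->L'->D->R'->C->plug->C
Char 3 ('E'): step: R->2, L=4; E->plug->E->R->A->L->A->refl->G->L'->H->R'->F->plug->F
Char 4 ('H'): step: R->3, L=4; H->plug->H->R->F->L->D->refl->E->L'->G->R'->E->plug->E
Char 5 ('B'): step: R->4, L=4; B->plug->B->R->B->L->F->refl->C->L'->D->R'->A->plug->A
Char 6 ('E'): step: R->5, L=4; E->plug->E->R->G->L->E->refl->D->L'->F->R'->B->plug->B
Char 7 ('D'): step: R->6, L=4; D->plug->D->R->F->L->D->refl->E->L'->G->R'->F->plug->F
Char 8 ('C'): step: R->7, L=4; C->plug->C->R->E->L->B->refl->H->L'->C->R'->A->plug->A
Char 9 ('A'): step: R->0, L->5 (L advanced); A->plug->A->R->G->L->F->refl->C->L'->E->R'->D->plug->D

D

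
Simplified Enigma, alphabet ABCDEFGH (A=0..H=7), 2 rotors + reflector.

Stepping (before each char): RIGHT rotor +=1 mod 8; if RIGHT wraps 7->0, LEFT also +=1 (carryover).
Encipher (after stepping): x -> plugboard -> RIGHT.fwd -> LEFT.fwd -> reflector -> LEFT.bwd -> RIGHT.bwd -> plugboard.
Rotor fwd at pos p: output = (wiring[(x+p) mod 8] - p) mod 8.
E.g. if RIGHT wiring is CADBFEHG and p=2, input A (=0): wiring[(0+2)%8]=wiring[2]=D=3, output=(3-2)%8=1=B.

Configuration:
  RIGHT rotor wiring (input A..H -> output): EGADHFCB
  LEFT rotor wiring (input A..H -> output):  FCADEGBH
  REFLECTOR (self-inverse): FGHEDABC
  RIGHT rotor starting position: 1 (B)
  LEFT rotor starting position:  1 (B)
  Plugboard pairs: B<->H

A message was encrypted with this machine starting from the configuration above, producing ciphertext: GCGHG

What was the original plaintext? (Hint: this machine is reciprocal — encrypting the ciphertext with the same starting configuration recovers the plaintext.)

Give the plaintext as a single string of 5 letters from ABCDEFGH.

Char 1 ('G'): step: R->2, L=1; G->plug->G->R->C->L->C->refl->H->L'->B->R'->B->plug->H
Char 2 ('C'): step: R->3, L=1; C->plug->C->R->C->L->C->refl->H->L'->B->R'->F->plug->F
Char 3 ('G'): step: R->4, L=1; G->plug->G->R->E->L->F->refl->A->L'->F->R'->D->plug->D
Char 4 ('H'): step: R->5, L=1; H->plug->B->R->F->L->A->refl->F->L'->E->R'->C->plug->C
Char 5 ('G'): step: R->6, L=1; G->plug->G->R->B->L->H->refl->C->L'->C->R'->E->plug->E

Answer: HFDCE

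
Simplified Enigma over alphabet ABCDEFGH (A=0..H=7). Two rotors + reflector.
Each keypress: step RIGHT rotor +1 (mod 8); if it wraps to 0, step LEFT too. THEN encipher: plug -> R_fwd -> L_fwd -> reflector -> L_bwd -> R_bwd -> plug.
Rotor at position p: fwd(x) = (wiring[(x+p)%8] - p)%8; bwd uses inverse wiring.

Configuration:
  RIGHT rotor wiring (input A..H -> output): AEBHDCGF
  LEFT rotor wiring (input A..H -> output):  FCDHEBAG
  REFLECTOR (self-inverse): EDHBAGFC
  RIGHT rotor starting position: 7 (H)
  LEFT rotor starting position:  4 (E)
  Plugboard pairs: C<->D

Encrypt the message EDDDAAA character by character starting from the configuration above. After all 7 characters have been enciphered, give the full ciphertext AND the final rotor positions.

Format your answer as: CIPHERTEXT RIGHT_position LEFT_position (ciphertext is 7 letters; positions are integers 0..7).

Answer: AHHHBFE 6 5

Derivation:
Char 1 ('E'): step: R->0, L->5 (L advanced); E->plug->E->R->D->L->A->refl->E->L'->A->R'->A->plug->A
Char 2 ('D'): step: R->1, L=5; D->plug->C->R->G->L->C->refl->H->L'->H->R'->H->plug->H
Char 3 ('D'): step: R->2, L=5; D->plug->C->R->B->L->D->refl->B->L'->C->R'->H->plug->H
Char 4 ('D'): step: R->3, L=5; D->plug->C->R->H->L->H->refl->C->L'->G->R'->H->plug->H
Char 5 ('A'): step: R->4, L=5; A->plug->A->R->H->L->H->refl->C->L'->G->R'->B->plug->B
Char 6 ('A'): step: R->5, L=5; A->plug->A->R->F->L->G->refl->F->L'->E->R'->F->plug->F
Char 7 ('A'): step: R->6, L=5; A->plug->A->R->A->L->E->refl->A->L'->D->R'->E->plug->E
Final: ciphertext=AHHHBFE, RIGHT=6, LEFT=5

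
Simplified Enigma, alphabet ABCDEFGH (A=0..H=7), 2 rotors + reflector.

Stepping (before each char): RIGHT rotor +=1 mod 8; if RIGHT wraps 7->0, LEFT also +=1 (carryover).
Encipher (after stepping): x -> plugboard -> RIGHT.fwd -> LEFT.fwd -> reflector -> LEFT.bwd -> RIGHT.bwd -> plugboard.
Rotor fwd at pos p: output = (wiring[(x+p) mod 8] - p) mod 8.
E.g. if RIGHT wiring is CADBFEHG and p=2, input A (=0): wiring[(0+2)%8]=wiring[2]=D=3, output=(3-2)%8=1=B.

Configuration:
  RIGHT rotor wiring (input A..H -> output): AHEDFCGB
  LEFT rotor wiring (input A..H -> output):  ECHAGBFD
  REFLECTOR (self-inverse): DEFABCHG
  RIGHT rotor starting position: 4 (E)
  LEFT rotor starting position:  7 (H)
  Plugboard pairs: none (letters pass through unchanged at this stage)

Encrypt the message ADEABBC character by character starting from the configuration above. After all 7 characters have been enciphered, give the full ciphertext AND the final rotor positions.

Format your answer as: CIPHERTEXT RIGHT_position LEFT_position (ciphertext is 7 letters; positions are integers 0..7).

Char 1 ('A'): step: R->5, L=7; A->plug->A->R->F->L->H->refl->G->L'->H->R'->F->plug->F
Char 2 ('D'): step: R->6, L=7; D->plug->D->R->B->L->F->refl->C->L'->G->R'->E->plug->E
Char 3 ('E'): step: R->7, L=7; E->plug->E->R->E->L->B->refl->E->L'->A->R'->C->plug->C
Char 4 ('A'): step: R->0, L->0 (L advanced); A->plug->A->R->A->L->E->refl->B->L'->F->R'->E->plug->E
Char 5 ('B'): step: R->1, L=0; B->plug->B->R->D->L->A->refl->D->L'->H->R'->H->plug->H
Char 6 ('B'): step: R->2, L=0; B->plug->B->R->B->L->C->refl->F->L'->G->R'->G->plug->G
Char 7 ('C'): step: R->3, L=0; C->plug->C->R->H->L->D->refl->A->L'->D->R'->D->plug->D
Final: ciphertext=FECEHGD, RIGHT=3, LEFT=0

Answer: FECEHGD 3 0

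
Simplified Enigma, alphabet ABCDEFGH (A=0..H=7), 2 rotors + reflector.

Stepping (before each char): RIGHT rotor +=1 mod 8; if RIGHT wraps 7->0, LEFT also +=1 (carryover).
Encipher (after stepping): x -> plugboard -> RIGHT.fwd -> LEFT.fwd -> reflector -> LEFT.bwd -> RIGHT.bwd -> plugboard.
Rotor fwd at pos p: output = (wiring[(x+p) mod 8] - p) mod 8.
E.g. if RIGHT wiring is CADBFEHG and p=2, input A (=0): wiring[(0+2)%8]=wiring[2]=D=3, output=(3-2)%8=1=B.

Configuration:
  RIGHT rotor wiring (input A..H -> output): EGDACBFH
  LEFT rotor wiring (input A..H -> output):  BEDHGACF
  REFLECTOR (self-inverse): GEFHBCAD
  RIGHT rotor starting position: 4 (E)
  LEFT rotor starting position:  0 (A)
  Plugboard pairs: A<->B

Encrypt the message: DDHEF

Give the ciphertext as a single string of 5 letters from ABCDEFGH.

Answer: FACHE

Derivation:
Char 1 ('D'): step: R->5, L=0; D->plug->D->R->H->L->F->refl->C->L'->G->R'->F->plug->F
Char 2 ('D'): step: R->6, L=0; D->plug->D->R->A->L->B->refl->E->L'->B->R'->B->plug->A
Char 3 ('H'): step: R->7, L=0; H->plug->H->R->G->L->C->refl->F->L'->H->R'->C->plug->C
Char 4 ('E'): step: R->0, L->1 (L advanced); E->plug->E->R->C->L->G->refl->A->L'->H->R'->H->plug->H
Char 5 ('F'): step: R->1, L=1; F->plug->F->R->E->L->H->refl->D->L'->A->R'->E->plug->E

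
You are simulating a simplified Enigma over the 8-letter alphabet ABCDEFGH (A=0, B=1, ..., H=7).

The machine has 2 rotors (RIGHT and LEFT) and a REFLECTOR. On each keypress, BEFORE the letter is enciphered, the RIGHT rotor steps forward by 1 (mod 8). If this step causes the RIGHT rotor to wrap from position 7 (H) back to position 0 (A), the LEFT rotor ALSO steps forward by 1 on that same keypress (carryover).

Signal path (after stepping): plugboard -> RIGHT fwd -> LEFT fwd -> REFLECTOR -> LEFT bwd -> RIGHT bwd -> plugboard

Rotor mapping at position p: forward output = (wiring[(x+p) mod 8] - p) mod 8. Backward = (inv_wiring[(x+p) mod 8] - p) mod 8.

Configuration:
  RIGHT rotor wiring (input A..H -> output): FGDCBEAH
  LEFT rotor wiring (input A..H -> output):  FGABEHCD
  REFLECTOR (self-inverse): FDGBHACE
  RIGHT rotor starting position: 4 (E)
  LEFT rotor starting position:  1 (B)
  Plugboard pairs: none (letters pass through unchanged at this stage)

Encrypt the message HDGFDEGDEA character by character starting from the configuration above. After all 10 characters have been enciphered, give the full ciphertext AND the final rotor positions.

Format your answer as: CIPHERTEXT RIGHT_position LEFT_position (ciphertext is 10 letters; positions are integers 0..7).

Answer: FAECBFECAD 6 2

Derivation:
Char 1 ('H'): step: R->5, L=1; H->plug->H->R->E->L->G->refl->C->L'->G->R'->F->plug->F
Char 2 ('D'): step: R->6, L=1; D->plug->D->R->A->L->F->refl->A->L'->C->R'->A->plug->A
Char 3 ('G'): step: R->7, L=1; G->plug->G->R->F->L->B->refl->D->L'->D->R'->E->plug->E
Char 4 ('F'): step: R->0, L->2 (L advanced); F->plug->F->R->E->L->A->refl->F->L'->D->R'->C->plug->C
Char 5 ('D'): step: R->1, L=2; D->plug->D->R->A->L->G->refl->C->L'->C->R'->B->plug->B
Char 6 ('E'): step: R->2, L=2; E->plug->E->R->G->L->D->refl->B->L'->F->R'->F->plug->F
Char 7 ('G'): step: R->3, L=2; G->plug->G->R->D->L->F->refl->A->L'->E->R'->E->plug->E
Char 8 ('D'): step: R->4, L=2; D->plug->D->R->D->L->F->refl->A->L'->E->R'->C->plug->C
Char 9 ('E'): step: R->5, L=2; E->plug->E->R->B->L->H->refl->E->L'->H->R'->A->plug->A
Char 10 ('A'): step: R->6, L=2; A->plug->A->R->C->L->C->refl->G->L'->A->R'->D->plug->D
Final: ciphertext=FAECBFECAD, RIGHT=6, LEFT=2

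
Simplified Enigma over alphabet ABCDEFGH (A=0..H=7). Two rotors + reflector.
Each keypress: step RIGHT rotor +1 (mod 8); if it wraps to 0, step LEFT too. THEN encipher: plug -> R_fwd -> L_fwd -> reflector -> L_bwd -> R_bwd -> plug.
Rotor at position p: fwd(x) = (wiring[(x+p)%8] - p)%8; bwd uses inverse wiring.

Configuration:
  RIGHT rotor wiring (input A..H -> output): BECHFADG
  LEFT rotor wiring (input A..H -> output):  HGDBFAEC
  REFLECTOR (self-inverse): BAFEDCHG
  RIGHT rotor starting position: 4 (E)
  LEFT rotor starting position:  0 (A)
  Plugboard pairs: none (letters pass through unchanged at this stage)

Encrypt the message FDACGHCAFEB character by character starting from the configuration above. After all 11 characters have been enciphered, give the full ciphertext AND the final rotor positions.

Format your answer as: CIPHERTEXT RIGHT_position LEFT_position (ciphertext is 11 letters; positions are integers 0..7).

Answer: AHHHADEFAGF 7 1

Derivation:
Char 1 ('F'): step: R->5, L=0; F->plug->F->R->F->L->A->refl->B->L'->D->R'->A->plug->A
Char 2 ('D'): step: R->6, L=0; D->plug->D->R->G->L->E->refl->D->L'->C->R'->H->plug->H
Char 3 ('A'): step: R->7, L=0; A->plug->A->R->H->L->C->refl->F->L'->E->R'->H->plug->H
Char 4 ('C'): step: R->0, L->1 (L advanced); C->plug->C->R->C->L->A->refl->B->L'->G->R'->H->plug->H
Char 5 ('G'): step: R->1, L=1; G->plug->G->R->F->L->D->refl->E->L'->D->R'->A->plug->A
Char 6 ('H'): step: R->2, L=1; H->plug->H->R->C->L->A->refl->B->L'->G->R'->D->plug->D
Char 7 ('C'): step: R->3, L=1; C->plug->C->R->F->L->D->refl->E->L'->D->R'->E->plug->E
Char 8 ('A'): step: R->4, L=1; A->plug->A->R->B->L->C->refl->F->L'->A->R'->F->plug->F
Char 9 ('F'): step: R->5, L=1; F->plug->F->R->F->L->D->refl->E->L'->D->R'->A->plug->A
Char 10 ('E'): step: R->6, L=1; E->plug->E->R->E->L->H->refl->G->L'->H->R'->G->plug->G
Char 11 ('B'): step: R->7, L=1; B->plug->B->R->C->L->A->refl->B->L'->G->R'->F->plug->F
Final: ciphertext=AHHHADEFAGF, RIGHT=7, LEFT=1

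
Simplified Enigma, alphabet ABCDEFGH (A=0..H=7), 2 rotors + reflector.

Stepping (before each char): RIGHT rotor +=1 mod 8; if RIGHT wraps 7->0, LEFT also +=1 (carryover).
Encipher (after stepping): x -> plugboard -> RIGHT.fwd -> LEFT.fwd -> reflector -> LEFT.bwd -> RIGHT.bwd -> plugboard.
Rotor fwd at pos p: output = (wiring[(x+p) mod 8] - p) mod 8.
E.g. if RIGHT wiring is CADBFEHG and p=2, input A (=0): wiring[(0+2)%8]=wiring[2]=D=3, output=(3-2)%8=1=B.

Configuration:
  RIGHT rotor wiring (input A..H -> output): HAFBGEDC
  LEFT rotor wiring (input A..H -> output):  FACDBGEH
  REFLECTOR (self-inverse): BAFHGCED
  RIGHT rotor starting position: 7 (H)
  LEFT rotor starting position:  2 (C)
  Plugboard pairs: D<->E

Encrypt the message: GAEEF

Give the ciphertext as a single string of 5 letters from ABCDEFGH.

Char 1 ('G'): step: R->0, L->3 (L advanced); G->plug->G->R->D->L->B->refl->A->L'->A->R'->B->plug->B
Char 2 ('A'): step: R->1, L=3; A->plug->A->R->H->L->H->refl->D->L'->C->R'->F->plug->F
Char 3 ('E'): step: R->2, L=3; E->plug->D->R->C->L->D->refl->H->L'->H->R'->B->plug->B
Char 4 ('E'): step: R->3, L=3; E->plug->D->R->A->L->A->refl->B->L'->D->R'->B->plug->B
Char 5 ('F'): step: R->4, L=3; F->plug->F->R->E->L->E->refl->G->L'->B->R'->G->plug->G

Answer: BFBBG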